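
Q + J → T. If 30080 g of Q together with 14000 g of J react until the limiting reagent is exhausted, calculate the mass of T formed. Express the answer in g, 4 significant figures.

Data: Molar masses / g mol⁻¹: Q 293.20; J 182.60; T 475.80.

n(Q) = 30080 / 293.20 = 102.6 mol
n(J) = 14000 / 182.60 = 76.67 mol
n/ν for Q = 102.6/1 = 102.6
n/ν for J = 76.67/1 = 76.67
Smallest n/ν is J → limiting reagent.
n(T) = (1/1) × 76.67 = 76.67 mol
mass = 76.67 × 475.80 = 36480 g

36480 g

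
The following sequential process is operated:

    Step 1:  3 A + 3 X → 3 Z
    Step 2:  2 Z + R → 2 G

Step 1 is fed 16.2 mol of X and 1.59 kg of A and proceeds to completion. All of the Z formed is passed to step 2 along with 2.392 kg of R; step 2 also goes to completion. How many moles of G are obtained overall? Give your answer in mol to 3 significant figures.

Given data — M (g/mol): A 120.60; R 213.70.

13.2 mol

Step 1:
n(X) = 16.20 mol
n(A) = 1.590×1000 / 120.60 = 13.18 mol
n/ν for X = 16.20/3 = 5.400
n/ν for A = 13.18/3 = 4.393
Smallest n/ν is A → limiting reagent.
n(Z) produced = (3/3) × 13.18 = 13.18 mol
Step 2:
n(Z) available = 13.18 mol
n(R) = 2.392×1000 / 213.70 = 11.19 mol
n/ν for Z = 13.18/2 = 6.590
n/ν for R = 11.19/1 = 11.19
Smallest n/ν is Z → limiting reagent.
n(G) = (2/2) × 13.18 = 13.18 mol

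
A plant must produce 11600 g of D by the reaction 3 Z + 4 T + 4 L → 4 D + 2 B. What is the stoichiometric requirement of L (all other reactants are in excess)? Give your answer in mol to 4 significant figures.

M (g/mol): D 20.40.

568.6 mol

n(D) = 11600 / 20.40 = 568.6 mol
n(L) = (4/4) × 568.6 = 568.6 mol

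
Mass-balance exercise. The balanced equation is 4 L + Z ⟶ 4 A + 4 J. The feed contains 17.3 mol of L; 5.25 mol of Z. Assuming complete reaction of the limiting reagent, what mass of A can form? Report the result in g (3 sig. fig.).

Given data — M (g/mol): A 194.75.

3370 g

n(L) = 17.30 mol
n(Z) = 5.250 mol
n/ν for L = 17.30/4 = 4.325
n/ν for Z = 5.250/1 = 5.250
Smallest n/ν is L → limiting reagent.
n(A) = (4/4) × 17.30 = 17.30 mol
mass = 17.30 × 194.75 = 3369 g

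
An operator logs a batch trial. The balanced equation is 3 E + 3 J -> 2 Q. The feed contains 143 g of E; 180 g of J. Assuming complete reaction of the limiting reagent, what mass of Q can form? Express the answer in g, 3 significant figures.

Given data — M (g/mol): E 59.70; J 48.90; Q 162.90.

n(E) = 143.0 / 59.70 = 2.395 mol
n(J) = 180.0 / 48.90 = 3.681 mol
n/ν → E: 0.7983, J: 1.227; E is limiting.
n(Q) = (2/3) × 2.395 = 1.597 mol
mass = 1.597 × 162.90 = 260.2 g

260 g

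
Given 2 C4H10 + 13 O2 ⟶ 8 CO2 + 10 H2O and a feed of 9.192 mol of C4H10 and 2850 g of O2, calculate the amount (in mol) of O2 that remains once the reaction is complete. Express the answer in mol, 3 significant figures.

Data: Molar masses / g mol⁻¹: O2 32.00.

n(C4H10) = 9.192 mol
n(O2) = 2850 / 32.00 = 89.06 mol
n/ν → C4H10: 4.596, O2: 6.851; C4H10 is limiting.
O2 consumed = (13/2) × 9.192 = 59.75 mol
O2 remaining = 89.06 − 59.75 = 29.31 mol

29.3 mol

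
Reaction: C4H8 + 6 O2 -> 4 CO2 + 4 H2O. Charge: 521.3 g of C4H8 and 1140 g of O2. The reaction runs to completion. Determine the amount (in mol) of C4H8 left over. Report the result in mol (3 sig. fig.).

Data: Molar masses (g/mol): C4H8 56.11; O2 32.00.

3.35 mol

n(C4H8) = 521.3 / 56.11 = 9.291 mol
n(O2) = 1140 / 32.00 = 35.63 mol
n/ν → C4H8: 9.291, O2: 5.938; O2 is limiting.
C4H8 consumed = (1/6) × 35.63 = 5.938 mol
C4H8 remaining = 9.291 − 5.938 = 3.353 mol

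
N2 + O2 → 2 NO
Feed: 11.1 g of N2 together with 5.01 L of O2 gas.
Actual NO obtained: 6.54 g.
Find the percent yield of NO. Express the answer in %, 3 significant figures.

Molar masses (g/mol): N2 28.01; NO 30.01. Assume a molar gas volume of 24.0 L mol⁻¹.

52.2 %

n(N2) = 11.10 / 28.01 = 0.3963 mol
n(O2) = 5.010 / 24.0 = 0.2088 mol
n/ν for N2 = 0.3963/1 = 0.3963
n/ν for O2 = 0.2088/1 = 0.2088
Smallest n/ν is O2 → limiting reagent.
theoretical n(NO) = (2/1) × 0.2088 = 0.4176 mol → 12.53 g
% yield = 6.54 / 12.53 × 100 = 52.19 %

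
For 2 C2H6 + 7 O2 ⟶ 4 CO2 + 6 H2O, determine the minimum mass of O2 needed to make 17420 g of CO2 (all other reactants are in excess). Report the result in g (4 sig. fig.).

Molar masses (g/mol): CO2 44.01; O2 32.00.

n(CO2) = 17420 / 44.01 = 395.8 mol
n(O2) = (7/4) × 395.8 = 692.7 mol
mass = 692.7 × 32.00 = 22170 g

22170 g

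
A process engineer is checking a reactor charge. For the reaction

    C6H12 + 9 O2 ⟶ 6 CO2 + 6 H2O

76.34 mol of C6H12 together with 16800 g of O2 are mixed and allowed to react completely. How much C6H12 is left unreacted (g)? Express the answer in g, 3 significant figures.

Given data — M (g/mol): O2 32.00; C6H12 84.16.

1520 g

n(C6H12) = 76.34 mol
n(O2) = 16800 / 32.00 = 525.0 mol
n/ν for C6H12 = 76.34/1 = 76.34
n/ν for O2 = 525.0/9 = 58.33
Smallest n/ν is O2 → limiting reagent.
C6H12 consumed = (1/9) × 525.0 = 58.33 mol
C6H12 remaining = 76.34 − 58.33 = 18.01 mol
mass = 18.01 × 84.16 = 1516 g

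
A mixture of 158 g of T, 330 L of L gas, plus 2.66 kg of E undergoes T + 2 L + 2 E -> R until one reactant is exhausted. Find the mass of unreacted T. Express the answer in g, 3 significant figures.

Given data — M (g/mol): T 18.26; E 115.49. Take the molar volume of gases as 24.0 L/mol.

n(T) = 158.0 / 18.26 = 8.653 mol
n(L) = 330.0 / 24.0 = 13.75 mol
n(E) = 2.660×1000 / 115.49 = 23.03 mol
n/ν for T = 8.653/1 = 8.653
n/ν for L = 13.75/2 = 6.875
n/ν for E = 23.03/2 = 11.52
Smallest n/ν is L → limiting reagent.
T consumed = (1/2) × 13.75 = 6.875 mol
T remaining = 8.653 − 6.875 = 1.778 mol
mass = 1.778 × 18.26 = 32.47 g

32.5 g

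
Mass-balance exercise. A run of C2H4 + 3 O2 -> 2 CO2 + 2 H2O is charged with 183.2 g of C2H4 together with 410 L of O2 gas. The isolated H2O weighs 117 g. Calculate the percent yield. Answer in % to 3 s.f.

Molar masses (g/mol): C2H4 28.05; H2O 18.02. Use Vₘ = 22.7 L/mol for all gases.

n(C2H4) = 183.2 / 28.05 = 6.531 mol
n(O2) = 410.0 / 22.7 = 18.06 mol
n/ν for C2H4 = 6.531/1 = 6.531
n/ν for O2 = 18.06/3 = 6.020
Smallest n/ν is O2 → limiting reagent.
theoretical n(H2O) = (2/3) × 18.06 = 12.04 mol → 217.0 g
% yield = 117 / 217.0 × 100 = 53.92 %

53.9 %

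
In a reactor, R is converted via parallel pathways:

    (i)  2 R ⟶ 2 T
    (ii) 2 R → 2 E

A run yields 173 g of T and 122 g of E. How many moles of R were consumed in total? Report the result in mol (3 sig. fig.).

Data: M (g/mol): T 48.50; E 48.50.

n(T) = 173 / 48.50 = 3.567 mol
n(E) = 122 / 48.50 = 2.515 mol
n(R) via (i) = (2/2)×3.567 = 3.567 mol
n(R) via (ii) = (2/2)×2.515 = 2.515 mol
total n(R) = 3.567 + 2.515 = 6.082 mol

6.08 mol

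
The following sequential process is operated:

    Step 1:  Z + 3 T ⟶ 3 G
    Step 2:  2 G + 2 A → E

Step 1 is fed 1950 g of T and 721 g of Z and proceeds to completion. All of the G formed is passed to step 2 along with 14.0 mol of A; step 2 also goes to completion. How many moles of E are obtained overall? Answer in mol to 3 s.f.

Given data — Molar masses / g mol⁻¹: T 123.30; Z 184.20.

5.87 mol

Step 1:
n(T) = 1950 / 123.30 = 15.82 mol
n(Z) = 721.0 / 184.20 = 3.914 mol
n/ν → T: 5.273, Z: 3.914; Z is limiting.
n(G) produced = (3/1) × 3.914 = 11.74 mol
Step 2:
n(G) available = 11.74 mol
n(A) = 14.00 mol
n/ν → G: 5.870, A: 7.000; G is limiting.
n(E) = (1/2) × 11.74 = 5.870 mol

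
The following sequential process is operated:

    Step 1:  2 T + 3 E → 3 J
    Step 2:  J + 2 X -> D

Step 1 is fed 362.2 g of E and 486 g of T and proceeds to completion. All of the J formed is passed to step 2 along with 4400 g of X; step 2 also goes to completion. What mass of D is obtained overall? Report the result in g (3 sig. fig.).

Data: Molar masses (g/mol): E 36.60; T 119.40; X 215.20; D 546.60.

3340 g

Step 1:
n(E) = 362.2 / 36.60 = 9.896 mol
n(T) = 486.0 / 119.40 = 4.070 mol
n/ν for E = 9.896/3 = 3.299
n/ν for T = 4.070/2 = 2.035
Smallest n/ν is T → limiting reagent.
n(J) produced = (3/2) × 4.070 = 6.105 mol
Step 2:
n(J) available = 6.105 mol
n(X) = 4400 / 215.20 = 20.45 mol
n/ν for J = 6.105/1 = 6.105
n/ν for X = 20.45/2 = 10.23
Smallest n/ν is J → limiting reagent.
n(D) = (1/1) × 6.105 = 6.105 mol
mass = 6.105 × 546.60 = 3337 g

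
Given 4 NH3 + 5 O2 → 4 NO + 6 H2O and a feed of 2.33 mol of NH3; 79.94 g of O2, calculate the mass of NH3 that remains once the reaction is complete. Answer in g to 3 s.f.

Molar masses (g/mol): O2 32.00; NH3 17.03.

5.65 g

n(NH3) = 2.330 mol
n(O2) = 79.94 / 32.00 = 2.498 mol
n/ν for NH3 = 2.330/4 = 0.5825
n/ν for O2 = 2.498/5 = 0.4996
Smallest n/ν is O2 → limiting reagent.
NH3 consumed = (4/5) × 2.498 = 1.998 mol
NH3 remaining = 2.330 − 1.998 = 0.3320 mol
mass = 0.3320 × 17.03 = 5.654 g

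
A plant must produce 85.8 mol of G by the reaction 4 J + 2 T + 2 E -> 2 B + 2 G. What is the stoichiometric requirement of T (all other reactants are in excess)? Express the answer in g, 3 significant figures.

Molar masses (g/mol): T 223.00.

n(G) = 85.80 mol
n(T) = (2/2) × 85.80 = 85.80 mol
mass = 85.80 × 223.00 = 19130 g

19100 g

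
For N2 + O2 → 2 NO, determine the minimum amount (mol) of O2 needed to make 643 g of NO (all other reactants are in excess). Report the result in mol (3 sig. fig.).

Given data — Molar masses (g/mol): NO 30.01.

10.7 mol

n(NO) = 643 / 30.01 = 21.43 mol
n(O2) = (1/2) × 21.43 = 10.72 mol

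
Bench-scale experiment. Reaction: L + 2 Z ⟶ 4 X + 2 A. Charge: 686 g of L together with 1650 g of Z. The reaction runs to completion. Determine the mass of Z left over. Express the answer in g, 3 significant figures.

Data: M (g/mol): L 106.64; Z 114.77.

173 g

n(L) = 686.0 / 106.64 = 6.433 mol
n(Z) = 1650 / 114.77 = 14.38 mol
n/ν for L = 6.433/1 = 6.433
n/ν for Z = 14.38/2 = 7.190
Smallest n/ν is L → limiting reagent.
Z consumed = (2/1) × 6.433 = 12.87 mol
Z remaining = 14.38 − 12.87 = 1.510 mol
mass = 1.510 × 114.77 = 173.3 g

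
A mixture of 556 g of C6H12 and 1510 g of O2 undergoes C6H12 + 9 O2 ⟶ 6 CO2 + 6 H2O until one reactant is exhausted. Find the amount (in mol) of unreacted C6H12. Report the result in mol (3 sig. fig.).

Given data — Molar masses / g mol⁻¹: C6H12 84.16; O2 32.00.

n(C6H12) = 556.0 / 84.16 = 6.606 mol
n(O2) = 1510 / 32.00 = 47.19 mol
n/ν for C6H12 = 6.606/1 = 6.606
n/ν for O2 = 47.19/9 = 5.243
Smallest n/ν is O2 → limiting reagent.
C6H12 consumed = (1/9) × 47.19 = 5.243 mol
C6H12 remaining = 6.606 − 5.243 = 1.363 mol

1.36 mol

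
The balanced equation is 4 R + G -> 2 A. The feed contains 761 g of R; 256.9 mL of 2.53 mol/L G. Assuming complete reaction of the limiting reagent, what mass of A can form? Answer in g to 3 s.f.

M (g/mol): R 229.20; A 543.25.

n(R) = 761.0 / 229.20 = 3.320 mol
n(G) = 2.53 × 256.9/1000 = 0.6500 mol
n/ν → R: 0.8300, G: 0.6500; G is limiting.
n(A) = (2/1) × 0.6500 = 1.300 mol
mass = 1.300 × 543.25 = 706.2 g

706 g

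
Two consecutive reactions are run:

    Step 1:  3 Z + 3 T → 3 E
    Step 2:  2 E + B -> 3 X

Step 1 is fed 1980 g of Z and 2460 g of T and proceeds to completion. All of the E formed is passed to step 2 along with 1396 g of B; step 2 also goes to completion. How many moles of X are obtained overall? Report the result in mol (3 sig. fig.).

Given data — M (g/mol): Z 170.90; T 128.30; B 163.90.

Step 1:
n(Z) = 1980 / 170.90 = 11.59 mol
n(T) = 2460 / 128.30 = 19.17 mol
n/ν for Z = 11.59/3 = 3.863
n/ν for T = 19.17/3 = 6.390
Smallest n/ν is Z → limiting reagent.
n(E) produced = (3/3) × 11.59 = 11.59 mol
Step 2:
n(E) available = 11.59 mol
n(B) = 1396 / 163.90 = 8.517 mol
n/ν for E = 11.59/2 = 5.795
n/ν for B = 8.517/1 = 8.517
Smallest n/ν is E → limiting reagent.
n(X) = (3/2) × 11.59 = 17.39 mol

17.4 mol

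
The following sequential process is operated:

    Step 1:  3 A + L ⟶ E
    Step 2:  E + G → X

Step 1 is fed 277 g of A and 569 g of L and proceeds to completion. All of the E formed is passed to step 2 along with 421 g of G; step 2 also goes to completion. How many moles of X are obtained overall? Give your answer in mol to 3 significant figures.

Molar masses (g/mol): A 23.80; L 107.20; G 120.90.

3.48 mol

Step 1:
n(A) = 277.0 / 23.80 = 11.64 mol
n(L) = 569.0 / 107.20 = 5.308 mol
n/ν for A = 11.64/3 = 3.880
n/ν for L = 5.308/1 = 5.308
Smallest n/ν is A → limiting reagent.
n(E) produced = (1/3) × 11.64 = 3.880 mol
Step 2:
n(E) available = 3.880 mol
n(G) = 421.0 / 120.90 = 3.482 mol
n/ν for E = 3.880/1 = 3.880
n/ν for G = 3.482/1 = 3.482
Smallest n/ν is G → limiting reagent.
n(X) = (1/1) × 3.482 = 3.482 mol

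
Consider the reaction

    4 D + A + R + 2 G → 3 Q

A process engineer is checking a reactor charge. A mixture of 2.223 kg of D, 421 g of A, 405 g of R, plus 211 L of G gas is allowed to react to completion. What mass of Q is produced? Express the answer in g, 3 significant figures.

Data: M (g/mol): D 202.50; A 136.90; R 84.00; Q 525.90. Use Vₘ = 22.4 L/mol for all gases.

n(D) = 2.223×1000 / 202.50 = 10.98 mol
n(A) = 421.0 / 136.90 = 3.075 mol
n(R) = 405.0 / 84.00 = 4.821 mol
n(G) = 211.0 / 22.4 = 9.420 mol
n/ν → D: 2.745, A: 3.075, R: 4.821, G: 4.710; D is limiting.
n(Q) = (3/4) × 10.98 = 8.235 mol
mass = 8.235 × 525.90 = 4331 g

4330 g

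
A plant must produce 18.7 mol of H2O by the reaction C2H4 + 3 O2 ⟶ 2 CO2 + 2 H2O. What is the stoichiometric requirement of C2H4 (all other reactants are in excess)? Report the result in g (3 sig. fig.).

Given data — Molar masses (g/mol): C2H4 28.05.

262 g

n(H2O) = 18.70 mol
n(C2H4) = (1/2) × 18.70 = 9.350 mol
mass = 9.350 × 28.05 = 262.3 g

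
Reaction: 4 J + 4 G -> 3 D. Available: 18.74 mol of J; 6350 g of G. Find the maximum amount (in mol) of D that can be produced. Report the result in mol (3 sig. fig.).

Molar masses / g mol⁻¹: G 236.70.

n(J) = 18.74 mol
n(G) = 6350 / 236.70 = 26.83 mol
n/ν → J: 4.685, G: 6.708; J is limiting.
n(D) = (3/4) × 18.74 = 14.06 mol

14.1 mol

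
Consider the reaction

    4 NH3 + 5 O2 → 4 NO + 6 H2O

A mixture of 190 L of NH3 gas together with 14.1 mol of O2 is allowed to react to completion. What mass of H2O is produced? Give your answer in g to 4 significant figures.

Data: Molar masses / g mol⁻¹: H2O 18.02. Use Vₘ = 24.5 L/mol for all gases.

209.6 g

n(NH3) = 190.0 / 24.5 = 7.755 mol
n(O2) = 14.10 mol
n/ν for NH3 = 7.755/4 = 1.939
n/ν for O2 = 14.10/5 = 2.820
Smallest n/ν is NH3 → limiting reagent.
n(H2O) = (6/4) × 7.755 = 11.63 mol
mass = 11.63 × 18.02 = 209.6 g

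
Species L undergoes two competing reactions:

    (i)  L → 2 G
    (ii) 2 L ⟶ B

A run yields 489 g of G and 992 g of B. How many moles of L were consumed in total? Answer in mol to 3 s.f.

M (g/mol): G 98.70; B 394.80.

7.50 mol

n(G) = 489 / 98.70 = 4.954 mol
n(B) = 992 / 394.80 = 2.513 mol
n(L) via (i) = (1/2)×4.954 = 2.477 mol
n(L) via (ii) = (2/1)×2.513 = 5.026 mol
total n(L) = 2.477 + 5.026 = 7.503 mol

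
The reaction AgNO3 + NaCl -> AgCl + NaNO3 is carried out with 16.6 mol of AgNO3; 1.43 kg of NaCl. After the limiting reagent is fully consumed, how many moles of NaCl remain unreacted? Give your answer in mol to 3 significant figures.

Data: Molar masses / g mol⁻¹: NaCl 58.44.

7.87 mol

n(AgNO3) = 16.60 mol
n(NaCl) = 1.430×1000 / 58.44 = 24.47 mol
n/ν for AgNO3 = 16.60/1 = 16.60
n/ν for NaCl = 24.47/1 = 24.47
Smallest n/ν is AgNO3 → limiting reagent.
NaCl consumed = (1/1) × 16.60 = 16.60 mol
NaCl remaining = 24.47 − 16.60 = 7.870 mol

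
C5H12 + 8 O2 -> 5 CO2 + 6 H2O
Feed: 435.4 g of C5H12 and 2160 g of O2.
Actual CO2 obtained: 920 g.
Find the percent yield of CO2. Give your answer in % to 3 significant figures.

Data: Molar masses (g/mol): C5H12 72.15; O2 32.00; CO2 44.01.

n(C5H12) = 435.4 / 72.15 = 6.035 mol
n(O2) = 2160 / 32.00 = 67.50 mol
n/ν for C5H12 = 6.035/1 = 6.035
n/ν for O2 = 67.50/8 = 8.438
Smallest n/ν is C5H12 → limiting reagent.
theoretical n(CO2) = (5/1) × 6.035 = 30.18 mol → 1328 g
% yield = 920 / 1328 × 100 = 69.28 %

69.3 %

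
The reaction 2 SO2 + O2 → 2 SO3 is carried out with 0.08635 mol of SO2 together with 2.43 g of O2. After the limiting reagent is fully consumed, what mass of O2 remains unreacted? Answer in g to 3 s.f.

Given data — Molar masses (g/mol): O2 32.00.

n(SO2) = 0.08635 mol
n(O2) = 2.430 / 32.00 = 0.07594 mol
n/ν → SO2: 0.04318, O2: 0.07594; SO2 is limiting.
O2 consumed = (1/2) × 0.08635 = 0.04318 mol
O2 remaining = 0.07594 − 0.04318 = 0.03276 mol
mass = 0.03276 × 32.00 = 1.048 g

1.05 g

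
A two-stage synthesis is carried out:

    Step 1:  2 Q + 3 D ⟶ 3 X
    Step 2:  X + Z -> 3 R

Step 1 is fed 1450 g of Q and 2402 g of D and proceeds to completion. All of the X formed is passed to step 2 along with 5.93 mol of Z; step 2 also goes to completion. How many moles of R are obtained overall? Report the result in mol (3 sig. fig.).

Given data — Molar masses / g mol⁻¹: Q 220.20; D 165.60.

17.8 mol

Step 1:
n(Q) = 1450 / 220.20 = 6.585 mol
n(D) = 2402 / 165.60 = 14.50 mol
n/ν for Q = 6.585/2 = 3.293
n/ν for D = 14.50/3 = 4.833
Smallest n/ν is Q → limiting reagent.
n(X) produced = (3/2) × 6.585 = 9.878 mol
Step 2:
n(X) available = 9.878 mol
n(Z) = 5.930 mol
n/ν for X = 9.878/1 = 9.878
n/ν for Z = 5.930/1 = 5.930
Smallest n/ν is Z → limiting reagent.
n(R) = (3/1) × 5.930 = 17.79 mol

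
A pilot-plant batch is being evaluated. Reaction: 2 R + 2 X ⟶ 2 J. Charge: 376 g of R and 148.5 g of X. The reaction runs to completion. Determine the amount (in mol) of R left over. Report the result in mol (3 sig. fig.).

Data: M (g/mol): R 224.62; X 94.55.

0.103 mol

n(R) = 376.0 / 224.62 = 1.674 mol
n(X) = 148.5 / 94.55 = 1.571 mol
n/ν → R: 0.8370, X: 0.7855; X is limiting.
R consumed = (2/2) × 1.571 = 1.571 mol
R remaining = 1.674 − 1.571 = 0.1030 mol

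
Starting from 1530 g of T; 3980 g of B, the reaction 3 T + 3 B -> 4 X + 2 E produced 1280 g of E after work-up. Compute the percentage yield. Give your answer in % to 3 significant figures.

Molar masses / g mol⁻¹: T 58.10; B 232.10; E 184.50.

n(T) = 1530 / 58.10 = 26.33 mol
n(B) = 3980 / 232.10 = 17.15 mol
n/ν for T = 26.33/3 = 8.777
n/ν for B = 17.15/3 = 5.717
Smallest n/ν is B → limiting reagent.
theoretical n(E) = (2/3) × 17.15 = 11.43 mol → 2109 g
% yield = 1280 / 2109 × 100 = 60.69 %

60.7 %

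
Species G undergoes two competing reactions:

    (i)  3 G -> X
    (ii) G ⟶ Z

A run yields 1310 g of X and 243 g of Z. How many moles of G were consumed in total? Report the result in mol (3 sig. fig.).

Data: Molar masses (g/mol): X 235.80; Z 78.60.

n(X) = 1310 / 235.80 = 5.556 mol
n(Z) = 243 / 78.60 = 3.092 mol
n(G) via (i) = (3/1)×5.556 = 16.67 mol
n(G) via (ii) = (1/1)×3.092 = 3.092 mol
total n(G) = 16.67 + 3.092 = 19.76 mol

19.8 mol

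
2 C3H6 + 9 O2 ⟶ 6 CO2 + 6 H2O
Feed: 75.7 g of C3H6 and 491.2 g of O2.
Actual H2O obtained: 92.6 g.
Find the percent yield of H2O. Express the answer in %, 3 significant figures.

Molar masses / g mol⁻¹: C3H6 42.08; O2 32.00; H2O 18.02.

n(C3H6) = 75.70 / 42.08 = 1.799 mol
n(O2) = 491.2 / 32.00 = 15.35 mol
n/ν → C3H6: 0.8995, O2: 1.706; C3H6 is limiting.
theoretical n(H2O) = (6/2) × 1.799 = 5.397 mol → 97.25 g
% yield = 92.6 / 97.25 × 100 = 95.22 %

95.2 %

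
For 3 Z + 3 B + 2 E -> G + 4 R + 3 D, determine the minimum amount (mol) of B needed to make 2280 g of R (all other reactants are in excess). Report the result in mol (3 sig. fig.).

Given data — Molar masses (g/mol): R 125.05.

13.7 mol

n(R) = 2280 / 125.05 = 18.23 mol
n(B) = (3/4) × 18.23 = 13.67 mol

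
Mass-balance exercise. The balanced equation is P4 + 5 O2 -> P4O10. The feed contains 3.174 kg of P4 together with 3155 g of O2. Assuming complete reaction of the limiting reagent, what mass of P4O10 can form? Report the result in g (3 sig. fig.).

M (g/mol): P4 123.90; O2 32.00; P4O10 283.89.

n(P4) = 3.174×1000 / 123.90 = 25.62 mol
n(O2) = 3155 / 32.00 = 98.59 mol
n/ν for P4 = 25.62/1 = 25.62
n/ν for O2 = 98.59/5 = 19.72
Smallest n/ν is O2 → limiting reagent.
n(P4O10) = (1/5) × 98.59 = 19.72 mol
mass = 19.72 × 283.89 = 5598 g

5600 g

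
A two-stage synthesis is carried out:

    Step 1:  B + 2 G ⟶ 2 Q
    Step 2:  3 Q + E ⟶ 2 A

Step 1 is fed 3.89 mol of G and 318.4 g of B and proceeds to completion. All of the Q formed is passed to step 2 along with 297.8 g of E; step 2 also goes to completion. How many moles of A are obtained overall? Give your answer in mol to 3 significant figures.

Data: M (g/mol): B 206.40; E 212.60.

2.06 mol

Step 1:
n(G) = 3.890 mol
n(B) = 318.4 / 206.40 = 1.543 mol
n/ν for G = 3.890/2 = 1.945
n/ν for B = 1.543/1 = 1.543
Smallest n/ν is B → limiting reagent.
n(Q) produced = (2/1) × 1.543 = 3.086 mol
Step 2:
n(Q) available = 3.086 mol
n(E) = 297.8 / 212.60 = 1.401 mol
n/ν for Q = 3.086/3 = 1.029
n/ν for E = 1.401/1 = 1.401
Smallest n/ν is Q → limiting reagent.
n(A) = (2/3) × 3.086 = 2.057 mol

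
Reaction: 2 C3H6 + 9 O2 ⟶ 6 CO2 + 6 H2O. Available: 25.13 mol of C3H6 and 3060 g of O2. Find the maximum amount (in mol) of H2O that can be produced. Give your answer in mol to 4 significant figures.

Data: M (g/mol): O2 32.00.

63.75 mol

n(C3H6) = 25.13 mol
n(O2) = 3060 / 32.00 = 95.63 mol
n/ν → C3H6: 12.57, O2: 10.63; O2 is limiting.
n(H2O) = (6/9) × 95.63 = 63.75 mol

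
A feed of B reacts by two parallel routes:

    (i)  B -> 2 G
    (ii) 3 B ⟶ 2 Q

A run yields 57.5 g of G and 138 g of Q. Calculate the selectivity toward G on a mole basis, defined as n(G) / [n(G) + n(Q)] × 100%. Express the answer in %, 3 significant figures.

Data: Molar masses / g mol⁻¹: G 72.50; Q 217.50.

n(G) = 57.5 / 72.50 = 0.7931 mol
n(Q) = 138 / 217.50 = 0.6345 mol
selectivity = 0.7931/(0.7931+0.6345) × 100 = 55.55 %

55.6 %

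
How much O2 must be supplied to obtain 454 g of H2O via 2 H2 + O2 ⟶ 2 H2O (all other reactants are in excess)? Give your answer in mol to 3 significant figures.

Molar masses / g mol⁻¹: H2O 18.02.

12.6 mol

n(H2O) = 454 / 18.02 = 25.19 mol
n(O2) = (1/2) × 25.19 = 12.60 mol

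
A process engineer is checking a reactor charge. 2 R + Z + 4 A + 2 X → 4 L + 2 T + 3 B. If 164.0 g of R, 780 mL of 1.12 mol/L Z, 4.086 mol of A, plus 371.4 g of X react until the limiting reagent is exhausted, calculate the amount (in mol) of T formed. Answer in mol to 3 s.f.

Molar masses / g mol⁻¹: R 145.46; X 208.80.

1.13 mol

n(R) = 164.0 / 145.46 = 1.127 mol
n(Z) = 1.12 × 780.0/1000 = 0.8736 mol
n(A) = 4.086 mol
n(X) = 371.4 / 208.80 = 1.779 mol
n/ν for R = 1.127/2 = 0.5635
n/ν for Z = 0.8736/1 = 0.8736
n/ν for A = 4.086/4 = 1.022
n/ν for X = 1.779/2 = 0.8895
Smallest n/ν is R → limiting reagent.
n(T) = (2/2) × 1.127 = 1.127 mol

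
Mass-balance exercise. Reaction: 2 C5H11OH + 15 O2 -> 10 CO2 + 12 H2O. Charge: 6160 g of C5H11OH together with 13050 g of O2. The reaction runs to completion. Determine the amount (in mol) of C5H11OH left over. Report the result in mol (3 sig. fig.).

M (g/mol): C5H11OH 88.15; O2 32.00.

n(C5H11OH) = 6160 / 88.15 = 69.88 mol
n(O2) = 13050 / 32.00 = 407.8 mol
n/ν → C5H11OH: 34.94, O2: 27.19; O2 is limiting.
C5H11OH consumed = (2/15) × 407.8 = 54.37 mol
C5H11OH remaining = 69.88 − 54.37 = 15.51 mol

15.5 mol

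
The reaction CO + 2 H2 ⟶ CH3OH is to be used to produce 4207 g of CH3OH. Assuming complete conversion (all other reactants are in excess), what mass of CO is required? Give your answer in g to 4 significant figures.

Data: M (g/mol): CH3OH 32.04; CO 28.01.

3678 g

n(CH3OH) = 4207 / 32.04 = 131.3 mol
n(CO) = (1/1) × 131.3 = 131.3 mol
mass = 131.3 × 28.01 = 3678 g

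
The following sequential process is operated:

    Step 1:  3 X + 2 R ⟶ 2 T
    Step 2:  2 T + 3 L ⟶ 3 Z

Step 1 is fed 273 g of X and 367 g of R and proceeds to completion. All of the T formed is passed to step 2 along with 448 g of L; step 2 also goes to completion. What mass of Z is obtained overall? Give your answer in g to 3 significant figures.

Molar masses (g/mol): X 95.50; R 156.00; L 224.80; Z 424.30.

Step 1:
n(X) = 273.0 / 95.50 = 2.859 mol
n(R) = 367.0 / 156.00 = 2.353 mol
n/ν for X = 2.859/3 = 0.9530
n/ν for R = 2.353/2 = 1.177
Smallest n/ν is X → limiting reagent.
n(T) produced = (2/3) × 2.859 = 1.906 mol
Step 2:
n(T) available = 1.906 mol
n(L) = 448.0 / 224.80 = 1.993 mol
n/ν for T = 1.906/2 = 0.9530
n/ν for L = 1.993/3 = 0.6643
Smallest n/ν is L → limiting reagent.
n(Z) = (3/3) × 1.993 = 1.993 mol
mass = 1.993 × 424.30 = 845.6 g

846 g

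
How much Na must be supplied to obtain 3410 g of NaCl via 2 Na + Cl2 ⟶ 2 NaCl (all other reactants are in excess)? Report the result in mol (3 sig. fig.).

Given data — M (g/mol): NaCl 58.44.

n(NaCl) = 3410 / 58.44 = 58.35 mol
n(Na) = (2/2) × 58.35 = 58.35 mol

58.4 mol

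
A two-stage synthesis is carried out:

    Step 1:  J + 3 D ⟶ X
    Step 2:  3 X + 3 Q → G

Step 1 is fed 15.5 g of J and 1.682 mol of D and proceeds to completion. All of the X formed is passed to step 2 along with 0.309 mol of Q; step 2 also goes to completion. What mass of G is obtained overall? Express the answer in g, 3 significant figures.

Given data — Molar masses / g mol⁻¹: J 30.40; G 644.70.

Step 1:
n(J) = 15.50 / 30.40 = 0.5099 mol
n(D) = 1.682 mol
n/ν for J = 0.5099/1 = 0.5099
n/ν for D = 1.682/3 = 0.5607
Smallest n/ν is J → limiting reagent.
n(X) produced = (1/1) × 0.5099 = 0.5099 mol
Step 2:
n(X) available = 0.5099 mol
n(Q) = 0.3090 mol
n/ν for X = 0.5099/3 = 0.1700
n/ν for Q = 0.3090/3 = 0.1030
Smallest n/ν is Q → limiting reagent.
n(G) = (1/3) × 0.3090 = 0.1030 mol
mass = 0.1030 × 644.70 = 66.40 g

66.4 g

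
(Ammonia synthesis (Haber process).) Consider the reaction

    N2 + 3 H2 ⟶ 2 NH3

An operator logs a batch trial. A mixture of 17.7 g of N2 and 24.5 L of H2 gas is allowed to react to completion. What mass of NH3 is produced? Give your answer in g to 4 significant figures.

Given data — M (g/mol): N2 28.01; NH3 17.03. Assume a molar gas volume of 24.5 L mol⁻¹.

11.35 g

n(N2) = 17.70 / 28.01 = 0.6319 mol
n(H2) = 24.50 / 24.5 = 1.000 mol
n/ν → N2: 0.6319, H2: 0.3333; H2 is limiting.
n(NH3) = (2/3) × 1.000 = 0.6667 mol
mass = 0.6667 × 17.03 = 11.35 g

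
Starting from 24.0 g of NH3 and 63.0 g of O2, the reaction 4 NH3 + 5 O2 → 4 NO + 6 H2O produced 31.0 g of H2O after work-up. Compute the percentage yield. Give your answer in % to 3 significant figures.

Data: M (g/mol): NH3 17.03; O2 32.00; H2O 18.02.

n(NH3) = 24.00 / 17.03 = 1.409 mol
n(O2) = 63.00 / 32.00 = 1.969 mol
n/ν for NH3 = 1.409/4 = 0.3523
n/ν for O2 = 1.969/5 = 0.3938
Smallest n/ν is NH3 → limiting reagent.
theoretical n(H2O) = (6/4) × 1.409 = 2.114 mol → 38.09 g
% yield = 31.0 / 38.09 × 100 = 81.39 %

81.4 %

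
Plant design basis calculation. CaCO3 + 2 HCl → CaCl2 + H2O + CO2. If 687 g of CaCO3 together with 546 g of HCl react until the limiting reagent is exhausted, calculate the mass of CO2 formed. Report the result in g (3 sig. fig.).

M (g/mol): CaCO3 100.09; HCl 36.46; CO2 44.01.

302 g

n(CaCO3) = 687.0 / 100.09 = 6.864 mol
n(HCl) = 546.0 / 36.46 = 14.98 mol
n/ν for CaCO3 = 6.864/1 = 6.864
n/ν for HCl = 14.98/2 = 7.490
Smallest n/ν is CaCO3 → limiting reagent.
n(CO2) = (1/1) × 6.864 = 6.864 mol
mass = 6.864 × 44.01 = 302.1 g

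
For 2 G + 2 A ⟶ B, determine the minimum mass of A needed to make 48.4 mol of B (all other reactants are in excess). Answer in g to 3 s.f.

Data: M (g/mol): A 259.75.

25100 g

n(B) = 48.40 mol
n(A) = (2/1) × 48.40 = 96.80 mol
mass = 96.80 × 259.75 = 25140 g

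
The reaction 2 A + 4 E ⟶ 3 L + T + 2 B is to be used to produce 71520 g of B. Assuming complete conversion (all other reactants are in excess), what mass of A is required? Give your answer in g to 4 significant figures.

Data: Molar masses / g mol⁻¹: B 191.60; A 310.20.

n(B) = 71520 / 191.60 = 373.3 mol
n(A) = (2/2) × 373.3 = 373.3 mol
mass = 373.3 × 310.20 = 115800 g

115800 g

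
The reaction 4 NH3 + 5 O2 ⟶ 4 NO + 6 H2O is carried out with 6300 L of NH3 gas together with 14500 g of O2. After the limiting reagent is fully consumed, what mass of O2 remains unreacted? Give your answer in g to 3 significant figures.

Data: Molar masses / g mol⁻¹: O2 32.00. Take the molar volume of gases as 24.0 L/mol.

4000 g

n(NH3) = 6300 / 24.0 = 262.5 mol
n(O2) = 14500 / 32.00 = 453.1 mol
n/ν → NH3: 65.63, O2: 90.62; NH3 is limiting.
O2 consumed = (5/4) × 262.5 = 328.1 mol
O2 remaining = 453.1 − 328.1 = 125.0 mol
mass = 125.0 × 32.00 = 4000 g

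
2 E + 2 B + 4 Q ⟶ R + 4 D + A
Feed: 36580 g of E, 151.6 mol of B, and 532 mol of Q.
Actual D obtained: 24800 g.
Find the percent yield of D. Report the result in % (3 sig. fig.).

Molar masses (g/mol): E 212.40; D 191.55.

42.7 %

n(E) = 36580 / 212.40 = 172.2 mol
n(B) = 151.6 mol
n(Q) = 532.0 mol
n/ν for E = 172.2/2 = 86.10
n/ν for B = 151.6/2 = 75.80
n/ν for Q = 532.0/4 = 133.0
Smallest n/ν is B → limiting reagent.
theoretical n(D) = (4/2) × 151.6 = 303.2 mol → 58080 g
% yield = 24800 / 58080 × 100 = 42.70 %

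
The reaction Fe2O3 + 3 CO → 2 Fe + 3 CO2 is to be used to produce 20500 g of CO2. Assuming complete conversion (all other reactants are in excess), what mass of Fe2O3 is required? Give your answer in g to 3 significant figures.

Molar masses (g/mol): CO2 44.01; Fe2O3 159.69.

24800 g

n(CO2) = 20500 / 44.01 = 465.8 mol
n(Fe2O3) = (1/3) × 465.8 = 155.3 mol
mass = 155.3 × 159.69 = 24800 g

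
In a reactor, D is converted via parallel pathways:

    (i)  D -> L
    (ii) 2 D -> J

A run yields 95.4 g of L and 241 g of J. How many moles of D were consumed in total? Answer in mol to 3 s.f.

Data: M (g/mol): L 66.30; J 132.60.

n(L) = 95.4 / 66.30 = 1.439 mol
n(J) = 241 / 132.60 = 1.817 mol
n(D) via (i) = (1/1)×1.439 = 1.439 mol
n(D) via (ii) = (2/1)×1.817 = 3.634 mol
total n(D) = 1.439 + 3.634 = 5.073 mol

5.07 mol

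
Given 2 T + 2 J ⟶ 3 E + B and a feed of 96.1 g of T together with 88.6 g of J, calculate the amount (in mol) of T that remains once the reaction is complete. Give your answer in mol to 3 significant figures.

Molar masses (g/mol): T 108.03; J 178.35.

n(T) = 96.10 / 108.03 = 0.8896 mol
n(J) = 88.60 / 178.35 = 0.4968 mol
n/ν for T = 0.8896/2 = 0.4448
n/ν for J = 0.4968/2 = 0.2484
Smallest n/ν is J → limiting reagent.
T consumed = (2/2) × 0.4968 = 0.4968 mol
T remaining = 0.8896 − 0.4968 = 0.3928 mol

0.393 mol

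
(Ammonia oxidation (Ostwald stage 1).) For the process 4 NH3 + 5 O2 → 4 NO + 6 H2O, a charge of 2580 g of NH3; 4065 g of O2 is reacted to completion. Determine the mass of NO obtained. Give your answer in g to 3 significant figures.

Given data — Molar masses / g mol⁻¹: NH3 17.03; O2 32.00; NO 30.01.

3050 g

n(NH3) = 2580 / 17.03 = 151.5 mol
n(O2) = 4065 / 32.00 = 127.0 mol
n/ν → NH3: 37.88, O2: 25.40; O2 is limiting.
n(NO) = (4/5) × 127.0 = 101.6 mol
mass = 101.6 × 30.01 = 3049 g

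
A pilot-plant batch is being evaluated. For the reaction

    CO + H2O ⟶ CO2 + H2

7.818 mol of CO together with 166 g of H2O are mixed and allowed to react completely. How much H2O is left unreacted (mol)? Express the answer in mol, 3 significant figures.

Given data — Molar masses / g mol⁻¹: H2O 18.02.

1.39 mol

n(CO) = 7.818 mol
n(H2O) = 166.0 / 18.02 = 9.212 mol
n/ν for CO = 7.818/1 = 7.818
n/ν for H2O = 9.212/1 = 9.212
Smallest n/ν is CO → limiting reagent.
H2O consumed = (1/1) × 7.818 = 7.818 mol
H2O remaining = 9.212 − 7.818 = 1.394 mol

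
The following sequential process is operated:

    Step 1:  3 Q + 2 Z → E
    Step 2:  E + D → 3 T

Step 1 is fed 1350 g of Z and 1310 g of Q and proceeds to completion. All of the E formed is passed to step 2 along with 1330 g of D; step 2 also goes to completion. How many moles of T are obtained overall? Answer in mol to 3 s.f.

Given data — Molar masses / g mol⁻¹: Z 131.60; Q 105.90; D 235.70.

Step 1:
n(Z) = 1350 / 131.60 = 10.26 mol
n(Q) = 1310 / 105.90 = 12.37 mol
n/ν → Z: 5.130, Q: 4.123; Q is limiting.
n(E) produced = (1/3) × 12.37 = 4.123 mol
Step 2:
n(E) available = 4.123 mol
n(D) = 1330 / 235.70 = 5.643 mol
n/ν → E: 4.123, D: 5.643; E is limiting.
n(T) = (3/1) × 4.123 = 12.37 mol

12.4 mol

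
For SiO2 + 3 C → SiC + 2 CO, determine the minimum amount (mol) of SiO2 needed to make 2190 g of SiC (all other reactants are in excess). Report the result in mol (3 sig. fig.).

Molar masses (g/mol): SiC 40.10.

n(SiC) = 2190 / 40.10 = 54.61 mol
n(SiO2) = (1/1) × 54.61 = 54.61 mol

54.6 mol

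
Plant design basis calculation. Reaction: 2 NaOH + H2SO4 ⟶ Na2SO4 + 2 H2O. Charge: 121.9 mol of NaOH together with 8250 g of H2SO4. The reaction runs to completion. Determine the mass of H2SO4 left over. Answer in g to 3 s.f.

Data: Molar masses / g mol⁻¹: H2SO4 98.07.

n(NaOH) = 121.9 mol
n(H2SO4) = 8250 / 98.07 = 84.12 mol
n/ν for NaOH = 121.9/2 = 60.95
n/ν for H2SO4 = 84.12/1 = 84.12
Smallest n/ν is NaOH → limiting reagent.
H2SO4 consumed = (1/2) × 121.9 = 60.95 mol
H2SO4 remaining = 84.12 − 60.95 = 23.17 mol
mass = 23.17 × 98.07 = 2272 g

2270 g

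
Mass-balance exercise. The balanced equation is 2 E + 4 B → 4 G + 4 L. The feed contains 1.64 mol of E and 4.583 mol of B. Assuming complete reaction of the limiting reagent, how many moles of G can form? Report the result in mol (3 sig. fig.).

n(E) = 1.640 mol
n(B) = 4.583 mol
n/ν for E = 1.640/2 = 0.8200
n/ν for B = 4.583/4 = 1.146
Smallest n/ν is E → limiting reagent.
n(G) = (4/2) × 1.640 = 3.280 mol

3.28 mol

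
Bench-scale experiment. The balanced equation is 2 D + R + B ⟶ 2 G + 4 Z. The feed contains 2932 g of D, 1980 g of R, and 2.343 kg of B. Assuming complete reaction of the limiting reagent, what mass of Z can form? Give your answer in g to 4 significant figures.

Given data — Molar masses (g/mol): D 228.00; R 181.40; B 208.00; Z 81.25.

2090 g

n(D) = 2932 / 228.00 = 12.86 mol
n(R) = 1980 / 181.40 = 10.92 mol
n(B) = 2.343×1000 / 208.00 = 11.26 mol
n/ν for D = 12.86/2 = 6.430
n/ν for R = 10.92/1 = 10.92
n/ν for B = 11.26/1 = 11.26
Smallest n/ν is D → limiting reagent.
n(Z) = (4/2) × 12.86 = 25.72 mol
mass = 25.72 × 81.25 = 2090 g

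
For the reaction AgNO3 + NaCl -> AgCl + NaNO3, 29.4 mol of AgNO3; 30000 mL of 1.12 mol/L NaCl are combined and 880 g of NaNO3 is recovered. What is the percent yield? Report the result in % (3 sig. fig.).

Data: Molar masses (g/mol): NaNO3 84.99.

35.2 %

n(AgNO3) = 29.40 mol
n(NaCl) = 1.12 × 30000/1000 = 33.60 mol
n/ν for AgNO3 = 29.40/1 = 29.40
n/ν for NaCl = 33.60/1 = 33.60
Smallest n/ν is AgNO3 → limiting reagent.
theoretical n(NaNO3) = (1/1) × 29.40 = 29.40 mol → 2499 g
% yield = 880 / 2499 × 100 = 35.21 %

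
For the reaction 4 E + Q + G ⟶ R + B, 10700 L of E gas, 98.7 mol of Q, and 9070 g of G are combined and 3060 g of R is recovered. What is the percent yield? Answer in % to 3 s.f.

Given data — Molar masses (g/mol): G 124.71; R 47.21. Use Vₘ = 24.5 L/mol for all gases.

89.1 %

n(E) = 10700 / 24.5 = 436.7 mol
n(Q) = 98.70 mol
n(G) = 9070 / 124.71 = 72.73 mol
n/ν for E = 436.7/4 = 109.2
n/ν for Q = 98.70/1 = 98.70
n/ν for G = 72.73/1 = 72.73
Smallest n/ν is G → limiting reagent.
theoretical n(R) = (1/1) × 72.73 = 72.73 mol → 3434 g
% yield = 3060 / 3434 × 100 = 89.11 %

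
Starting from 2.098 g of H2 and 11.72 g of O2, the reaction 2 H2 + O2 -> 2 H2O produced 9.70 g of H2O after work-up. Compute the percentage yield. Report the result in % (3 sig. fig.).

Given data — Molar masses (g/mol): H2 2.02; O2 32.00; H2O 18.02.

73.5 %

n(H2) = 2.098 / 2.02 = 1.039 mol
n(O2) = 11.72 / 32.00 = 0.3663 mol
n/ν for H2 = 1.039/2 = 0.5195
n/ν for O2 = 0.3663/1 = 0.3663
Smallest n/ν is O2 → limiting reagent.
theoretical n(H2O) = (2/1) × 0.3663 = 0.7326 mol → 13.20 g
% yield = 9.70 / 13.20 × 100 = 73.48 %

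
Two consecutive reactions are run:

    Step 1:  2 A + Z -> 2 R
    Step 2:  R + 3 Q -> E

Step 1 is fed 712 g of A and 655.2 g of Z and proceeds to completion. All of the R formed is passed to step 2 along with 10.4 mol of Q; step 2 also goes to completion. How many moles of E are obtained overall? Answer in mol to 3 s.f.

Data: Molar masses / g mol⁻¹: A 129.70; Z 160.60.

3.47 mol

Step 1:
n(A) = 712.0 / 129.70 = 5.490 mol
n(Z) = 655.2 / 160.60 = 4.080 mol
n/ν for A = 5.490/2 = 2.745
n/ν for Z = 4.080/1 = 4.080
Smallest n/ν is A → limiting reagent.
n(R) produced = (2/2) × 5.490 = 5.490 mol
Step 2:
n(R) available = 5.490 mol
n(Q) = 10.40 mol
n/ν for R = 5.490/1 = 5.490
n/ν for Q = 10.40/3 = 3.467
Smallest n/ν is Q → limiting reagent.
n(E) = (1/3) × 10.40 = 3.467 mol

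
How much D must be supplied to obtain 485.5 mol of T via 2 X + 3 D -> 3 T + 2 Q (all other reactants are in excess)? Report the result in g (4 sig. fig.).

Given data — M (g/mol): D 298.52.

n(T) = 485.5 mol
n(D) = (3/3) × 485.5 = 485.5 mol
mass = 485.5 × 298.52 = 144900 g

144900 g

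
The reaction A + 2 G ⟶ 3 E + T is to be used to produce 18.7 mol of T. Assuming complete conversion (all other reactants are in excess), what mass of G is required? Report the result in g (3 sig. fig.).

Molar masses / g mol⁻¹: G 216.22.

n(T) = 18.70 mol
n(G) = (2/1) × 18.70 = 37.40 mol
mass = 37.40 × 216.22 = 8087 g

8090 g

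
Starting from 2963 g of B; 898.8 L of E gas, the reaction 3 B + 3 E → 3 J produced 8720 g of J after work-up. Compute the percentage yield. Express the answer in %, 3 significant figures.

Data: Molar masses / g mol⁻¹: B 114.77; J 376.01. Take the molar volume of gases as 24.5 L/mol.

89.8 %

n(B) = 2963 / 114.77 = 25.82 mol
n(E) = 898.8 / 24.5 = 36.69 mol
n/ν for B = 25.82/3 = 8.607
n/ν for E = 36.69/3 = 12.23
Smallest n/ν is B → limiting reagent.
theoretical n(J) = (3/3) × 25.82 = 25.82 mol → 9709 g
% yield = 8720 / 9709 × 100 = 89.81 %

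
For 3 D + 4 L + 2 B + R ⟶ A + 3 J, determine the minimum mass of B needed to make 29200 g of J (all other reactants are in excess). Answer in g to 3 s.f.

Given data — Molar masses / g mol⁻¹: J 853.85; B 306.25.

n(J) = 29200 / 853.85 = 34.20 mol
n(B) = (2/3) × 34.20 = 22.80 mol
mass = 22.80 × 306.25 = 6983 g

6980 g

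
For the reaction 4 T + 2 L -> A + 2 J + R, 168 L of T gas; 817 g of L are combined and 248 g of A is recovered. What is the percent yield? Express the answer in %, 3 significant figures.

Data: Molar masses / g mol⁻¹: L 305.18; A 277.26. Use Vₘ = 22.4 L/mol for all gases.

66.8 %

n(T) = 168.0 / 22.4 = 7.500 mol
n(L) = 817.0 / 305.18 = 2.677 mol
n/ν for T = 7.500/4 = 1.875
n/ν for L = 2.677/2 = 1.339
Smallest n/ν is L → limiting reagent.
theoretical n(A) = (1/2) × 2.677 = 1.339 mol → 371.3 g
% yield = 248 / 371.3 × 100 = 66.79 %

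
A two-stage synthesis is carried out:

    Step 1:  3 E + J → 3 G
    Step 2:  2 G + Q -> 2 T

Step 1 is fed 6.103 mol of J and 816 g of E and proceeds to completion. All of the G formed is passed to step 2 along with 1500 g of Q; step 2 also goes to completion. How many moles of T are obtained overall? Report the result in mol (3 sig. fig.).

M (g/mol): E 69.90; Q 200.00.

Step 1:
n(J) = 6.103 mol
n(E) = 816.0 / 69.90 = 11.67 mol
n/ν → J: 6.103, E: 3.890; E is limiting.
n(G) produced = (3/3) × 11.67 = 11.67 mol
Step 2:
n(G) available = 11.67 mol
n(Q) = 1500 / 200.00 = 7.500 mol
n/ν → G: 5.835, Q: 7.500; G is limiting.
n(T) = (2/2) × 11.67 = 11.67 mol

11.7 mol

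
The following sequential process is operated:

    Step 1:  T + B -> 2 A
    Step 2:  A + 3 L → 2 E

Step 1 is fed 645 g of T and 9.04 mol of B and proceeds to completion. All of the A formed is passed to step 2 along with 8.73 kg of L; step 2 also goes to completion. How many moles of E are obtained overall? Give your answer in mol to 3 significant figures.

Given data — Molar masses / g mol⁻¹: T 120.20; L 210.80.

Step 1:
n(T) = 645.0 / 120.20 = 5.366 mol
n(B) = 9.040 mol
n/ν for T = 5.366/1 = 5.366
n/ν for B = 9.040/1 = 9.040
Smallest n/ν is T → limiting reagent.
n(A) produced = (2/1) × 5.366 = 10.73 mol
Step 2:
n(A) available = 10.73 mol
n(L) = 8.730×1000 / 210.80 = 41.41 mol
n/ν for A = 10.73/1 = 10.73
n/ν for L = 41.41/3 = 13.80
Smallest n/ν is A → limiting reagent.
n(E) = (2/1) × 10.73 = 21.46 mol

21.5 mol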